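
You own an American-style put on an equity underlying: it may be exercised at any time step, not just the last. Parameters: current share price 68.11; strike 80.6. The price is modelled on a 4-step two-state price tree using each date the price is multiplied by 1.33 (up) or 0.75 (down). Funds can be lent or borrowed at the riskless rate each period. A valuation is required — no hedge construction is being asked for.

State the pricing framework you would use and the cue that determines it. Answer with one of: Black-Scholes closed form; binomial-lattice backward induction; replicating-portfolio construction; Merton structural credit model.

framework: binomial-lattice backward induction

Key observation: with exercise allowed before expiry on a discrete up/down model (4 steps from spot 68.11), the strike-80.6 put's value must be rolled back through the tree testing early exercise at each node.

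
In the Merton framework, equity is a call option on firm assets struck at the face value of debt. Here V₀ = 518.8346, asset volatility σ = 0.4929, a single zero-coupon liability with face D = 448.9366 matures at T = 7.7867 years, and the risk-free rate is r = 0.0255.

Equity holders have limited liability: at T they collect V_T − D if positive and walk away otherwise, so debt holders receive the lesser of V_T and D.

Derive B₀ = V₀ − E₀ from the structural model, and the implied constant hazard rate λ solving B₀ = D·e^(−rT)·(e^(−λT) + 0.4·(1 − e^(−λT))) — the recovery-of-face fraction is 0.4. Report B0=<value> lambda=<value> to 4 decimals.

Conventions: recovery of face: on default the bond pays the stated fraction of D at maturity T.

B0=212.1419 lambda=0.1573

Work the structural quantities from V₀ = 518.8346 against face 448.9366:
d₁ = [ln(V₀/D) + (r + σ²/2)T] / (σ√T)
   = [ln(518.8346/448.9366) + (0.0255 + 0.5·0.4929²)·7.7867] / (0.4929·√7.7867)
   = [0.144703 + 1.144452] / 1.375421 = 0.937281
d₂ = d₁ − σ√T = 0.937281 − 1.375421 = -0.438140
N(d₁) = 0.825693,  N(d₂) = 0.330642,  e^(−rT) = 0.819910
E₀ = V₀·N(d₁) − D·e^(−rT)·N(d₂)
   = 518.8346·0.825693 − 448.9366·0.819910·0.330642 = 306.692690
B₀ = V₀ − E₀ = 518.8346 − 306.692690 = 212.141910
e^(−λT) = (B₀·e^(rT)/D − 0.4)/(1 − 0.4) = (212.1419·1.219646/448.9366 − 0.4)/0.6 = 0.29389239
λ = −ln(0.29389239)/7.7867 = 0.157261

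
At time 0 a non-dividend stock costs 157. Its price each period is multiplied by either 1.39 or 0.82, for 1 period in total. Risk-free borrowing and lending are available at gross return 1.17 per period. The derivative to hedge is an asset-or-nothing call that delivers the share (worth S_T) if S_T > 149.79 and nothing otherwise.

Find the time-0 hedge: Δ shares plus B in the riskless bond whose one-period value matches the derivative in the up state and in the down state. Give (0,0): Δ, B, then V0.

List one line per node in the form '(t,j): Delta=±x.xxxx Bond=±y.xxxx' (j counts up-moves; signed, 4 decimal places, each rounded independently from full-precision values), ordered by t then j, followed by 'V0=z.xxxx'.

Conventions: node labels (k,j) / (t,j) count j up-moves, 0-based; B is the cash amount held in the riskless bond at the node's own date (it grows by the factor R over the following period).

The replicating-portfolio and risk-neutral prices coincide; use p* = (1.17−0.82)/(1.39−0.82) = 0.6140 for the latter.
Expiry values: V(1,0)=0.0000, V(1,1)=218.2300
Node (0,0) S=157.0000: V=(p*·218.2300+(1−p*)·0.0000)/1.17=114.5307; Δ=(218.2300−0.0000)/(218.2300−128.7400)=2.4386; B=V−Δ·S=-268.3290
As a check, the time-0 holding Δ(0,0)·S0 + B(0,0) comes to 114.5307 — exactly V0.

(0,0): Delta=2.4386 Bond=-268.3290
V0=114.5307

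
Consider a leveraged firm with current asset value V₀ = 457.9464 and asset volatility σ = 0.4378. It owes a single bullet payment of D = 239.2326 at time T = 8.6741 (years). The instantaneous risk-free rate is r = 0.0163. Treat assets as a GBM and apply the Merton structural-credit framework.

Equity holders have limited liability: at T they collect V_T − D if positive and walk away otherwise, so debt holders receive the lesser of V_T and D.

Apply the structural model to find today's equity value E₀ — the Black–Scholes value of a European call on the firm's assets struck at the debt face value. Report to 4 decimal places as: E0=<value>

E0=308.9864

Work the structural quantities from V₀ = 457.9464 against face 239.2326:
d₁ = [ln(V₀/D) + (r + σ²/2)T] / (σ√T)
   = [ln(457.9464/239.2326) + (0.0163 + 0.5·0.4378²)·8.6741] / (0.4378·√8.6741)
   = [0.649316 + 0.972665] / 1.289401 = 1.257934
d₂ = d₁ − σ√T = 1.257934 − 1.289401 = -0.031467
N(d₁) = 0.895792,  N(d₂) = 0.487449,  e^(−rT) = 0.868153
E₀ = V₀·N(d₁) − D·e^(−rT)·N(d₂)
   = 457.9464·0.895792 − 239.2326·0.868153·0.487449 = 308.986418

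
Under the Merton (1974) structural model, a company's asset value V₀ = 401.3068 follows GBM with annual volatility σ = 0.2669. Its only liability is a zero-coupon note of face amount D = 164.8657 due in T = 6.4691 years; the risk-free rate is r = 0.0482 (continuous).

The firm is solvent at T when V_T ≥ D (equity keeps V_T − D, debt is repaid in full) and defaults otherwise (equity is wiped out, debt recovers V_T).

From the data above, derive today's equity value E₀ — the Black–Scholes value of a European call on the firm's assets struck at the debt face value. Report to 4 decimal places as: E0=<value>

Work the structural quantities from V₀ = 401.3068 against face 164.8657:
d₁ = [ln(V₀/D) + (r + σ²/2)T] / (σ√T)
   = [ln(401.3068/164.8657) + (0.0482 + 0.5·0.2669²)·6.4691] / (0.2669·√6.4691)
   = [0.889595 + 0.542226] / 0.678845 = 2.109202
d₂ = d₁ − σ√T = 2.109202 − 0.678845 = 1.430357
N(d₁) = 0.982536,  N(d₂) = 0.923693,  e^(−rT) = 0.732120
E₀ = V₀·N(d₁) − D·e^(−rT)·N(d₂)
   = 401.3068·0.982536 − 164.8657·0.732120·0.923693 = 282.807447

E0=282.8074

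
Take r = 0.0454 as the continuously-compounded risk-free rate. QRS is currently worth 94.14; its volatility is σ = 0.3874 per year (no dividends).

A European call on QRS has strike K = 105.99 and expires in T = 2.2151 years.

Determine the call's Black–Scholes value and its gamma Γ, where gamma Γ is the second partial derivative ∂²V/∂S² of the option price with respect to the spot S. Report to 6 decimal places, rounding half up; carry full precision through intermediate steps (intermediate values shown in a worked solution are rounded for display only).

σ√T = 0.3874·√2.2151 = 0.576576
d₁ = (ln(S/K) + (r+σ²/2)T) / (σ√T) = (ln(94.14/105.99) + (0.0454+0.3874²/2)·2.2151) / 0.576576 = (-0.118562 + 0.266785) / 0.576576 = 0.257076
d₂ = d₁ − σ√T = 0.257076 − 0.576576 = -0.319500
e^{−rT} = 0.904326
N(d₁) = 0.601440,  N(d₂) = 0.374674
Call price V = S·N(d₁) − K·e^{−rT}·N(d₂) = 56.619544 − 35.912285 = 20.707259
φ(d₁) = (1/√(2π))·e^{−d₁²/2} = 0.385975
Γ = φ(d₁) / (S·σ·√T) = 0.007111

price = 20.707259
Γ = 0.007111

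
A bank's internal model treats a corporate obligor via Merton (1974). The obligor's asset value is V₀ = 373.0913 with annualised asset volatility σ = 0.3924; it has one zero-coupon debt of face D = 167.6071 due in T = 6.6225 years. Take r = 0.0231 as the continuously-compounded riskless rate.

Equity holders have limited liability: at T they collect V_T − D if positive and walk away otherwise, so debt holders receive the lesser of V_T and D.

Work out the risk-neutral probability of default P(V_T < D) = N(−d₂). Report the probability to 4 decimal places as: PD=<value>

PD=0.3303

Work the structural quantities from V₀ = 373.0913 against face 167.6071:
d₁ = [ln(V₀/D) + (r + σ²/2)T] / (σ√T)
   = [ln(373.0913/167.6071) + (0.0231 + 0.5·0.3924²)·6.6225] / (0.3924·√6.6225)
   = [0.800201 + 0.662839] / 1.009811 = 1.448825
d₂ = d₁ − σ√T = 1.448825 − 1.009811 = 0.439014
risk-neutral PD = N(−d₂) = N(-0.439014) = 0.330326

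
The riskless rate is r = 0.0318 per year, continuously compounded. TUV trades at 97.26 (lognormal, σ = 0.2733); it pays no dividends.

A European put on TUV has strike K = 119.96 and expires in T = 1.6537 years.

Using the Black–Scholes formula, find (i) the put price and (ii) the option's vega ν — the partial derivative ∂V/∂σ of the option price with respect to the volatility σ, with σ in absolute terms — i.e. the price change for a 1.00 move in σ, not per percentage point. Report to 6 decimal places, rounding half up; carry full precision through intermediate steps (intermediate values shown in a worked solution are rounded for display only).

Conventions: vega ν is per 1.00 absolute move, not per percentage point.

price = 24.428569
ν = 48.091147

σ√T = 0.2733·√1.6537 = 0.351454
d₁ = (ln(S/K) + (r+σ²/2)T) / (σ√T) = (ln(97.26/119.96) + (0.0318+0.2733²/2)·1.6537) / 0.351454 = (-0.209771 + 0.114347) / 0.351454 = -0.271510
d₂ = d₁ − σ√T = -0.271510 − 0.351454 = -0.622963
e^{−rT} = 0.948771
N(−d₁) = 0.607000,  N(−d₂) = 0.733346
Put price V = K·e^{−rT}·N(−d₂) − S·N(−d₁) = 83.465437 − 59.036868 = 24.428569
φ(d₁) = (1/√(2π))·e^{−d₁²/2} = 0.384505
ν = S·φ(d₁)·√T = 48.091147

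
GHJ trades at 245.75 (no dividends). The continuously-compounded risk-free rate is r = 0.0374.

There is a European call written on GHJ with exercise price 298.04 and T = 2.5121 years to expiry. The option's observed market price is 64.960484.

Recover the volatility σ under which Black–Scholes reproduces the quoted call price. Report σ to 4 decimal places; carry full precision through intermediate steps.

At σ = 0.4834 the Black–Scholes value reproduces the quote:
σ√T = 0.4834·√2.5121 = 0.766170
d₁ = (ln(S/K) + (r+σ²/2)T) / (σ√T) = (ln(245.75/298.04) + (0.0374+0.4834²/2)·2.5121) / 0.766170 = (-0.192913 + 0.387461) / 0.766170 = 0.253922
d₂ = d₁ − σ√T = 0.253922 − 0.766170 = -0.512247
e^{−rT} = 0.910326
N(d₁) = 0.600222,  N(d₂) = 0.304239
V = S·N(d₁) − K·e^{−rT}·N(d₂) = 147.504626 − 82.544142 = 64.960484 (the quoted price), and the Black–Scholes price is strictly increasing in σ, so σ is unique

sigma = 0.4834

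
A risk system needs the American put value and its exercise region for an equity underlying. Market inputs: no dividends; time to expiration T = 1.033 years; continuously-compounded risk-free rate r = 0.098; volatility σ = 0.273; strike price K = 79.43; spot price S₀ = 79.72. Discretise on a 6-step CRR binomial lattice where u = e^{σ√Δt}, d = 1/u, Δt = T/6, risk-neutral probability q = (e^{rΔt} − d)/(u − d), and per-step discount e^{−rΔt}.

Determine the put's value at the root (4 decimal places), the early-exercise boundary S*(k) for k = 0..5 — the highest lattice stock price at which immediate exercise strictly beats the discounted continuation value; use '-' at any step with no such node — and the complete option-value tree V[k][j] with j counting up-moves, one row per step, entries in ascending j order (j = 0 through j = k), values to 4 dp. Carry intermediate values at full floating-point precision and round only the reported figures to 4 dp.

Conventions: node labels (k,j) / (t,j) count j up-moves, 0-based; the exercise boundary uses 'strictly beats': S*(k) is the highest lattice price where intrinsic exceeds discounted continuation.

Δt=0.17217, u=1.11994, d=0.89290, q=0.54666, disc=e^(-rΔt)=0.98327
k=6 terminal: V=max(K-S,0) → 39.0286 28.7558 15.8710 0.0000 0.0000 0.0000 0.0000
k=5: j=0 S=45.2472 intr=34.1828 cont=32.8538 V=34.1828[EX]; j=1 S=56.7521 intr=22.6779 cont=21.3490 V=22.6779[EX]; j=2 S=71.1823 intr=8.2477 cont=7.0746 V=8.2477[EX]; j=3 S=89.2817 intr=0.0000 cont=0.0000 V=0.0000[hold]; j=4 S=111.9831 intr=0.0000 cont=0.0000 V=0.0000[hold]; j=5 S=140.4567 intr=0.0000 cont=0.0000 V=0.0000[hold]  S*(5)=71.1823
k=4: j=0 S=50.6742 intr=28.7558 cont=27.4269 V=28.7558[EX]; j=1 S=63.5590 intr=15.8710 cont=14.5421 V=15.8710[EX]; j=2 S=79.7200 intr=0.0000 cont=3.6765 V=3.6765[hold]; j=3 S=99.9902 intr=0.0000 cont=0.0000 V=0.0000[hold]; j=4 S=125.4144 intr=0.0000 cont=0.0000 V=0.0000[hold]  S*(4)=63.5590
k=3: j=0 S=56.7521 intr=22.6779 cont=21.3490 V=22.6779[EX]; j=1 S=71.1823 intr=8.2477 cont=9.0508 V=9.0508[hold]; j=2 S=89.2817 intr=0.0000 cont=1.6388 V=1.6388[hold]; j=3 S=111.9831 intr=0.0000 cont=0.0000 V=0.0000[hold]  S*(3)=56.7521
k=2: j=0 S=63.5590 intr=15.8710 cont=14.9737 V=15.8710[EX]; j=1 S=79.7200 intr=0.0000 cont=4.9153 V=4.9153[hold]; j=2 S=99.9902 intr=0.0000 cont=0.7305 V=0.7305[hold]  S*(2)=63.5590
k=1: j=0 S=71.1823 intr=8.2477 cont=9.7167 V=9.7167[hold]; j=1 S=89.2817 intr=0.0000 cont=2.5837 V=2.5837[hold]  S*(1)=-
k=0: j=0 S=79.7200 intr=0.0000 cont=5.7200 V=5.7200[hold]  S*(0)=-

price = 5.7200
boundary = - - 63.5590 56.7521 63.5590 71.1823
tree:
5.7200
9.7167 2.5837
15.8710 4.9153 0.7305
22.6779 9.0508 1.6388 0.0000
28.7558 15.8710 3.6765 0.0000 0.0000
34.1828 22.6779 8.2477 0.0000 0.0000 0.0000
39.0286 28.7558 15.8710 0.0000 0.0000 0.0000 0.0000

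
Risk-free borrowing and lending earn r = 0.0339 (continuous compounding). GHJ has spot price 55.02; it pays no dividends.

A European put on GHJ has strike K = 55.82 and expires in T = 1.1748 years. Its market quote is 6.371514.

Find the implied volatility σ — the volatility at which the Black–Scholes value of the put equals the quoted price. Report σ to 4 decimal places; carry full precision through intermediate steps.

sigma = 0.3010

At σ = 0.3010 the Black–Scholes value reproduces the quote:
σ√T = 0.301·√1.1748 = 0.326248
d₁ = (ln(S/K) + (r+σ²/2)T) / (σ√T) = (ln(55.02/55.82) + (0.0339+0.301²/2)·1.1748) / 0.326248 = (-0.014435 + 0.093045) / 0.326248 = 0.240949
d₂ = d₁ − σ√T = 0.240949 − 0.326248 = -0.085299
e^{−rT} = 0.960957
N(−d₁) = 0.404797,  N(−d₂) = 0.533988
V = K·e^{−rT}·N(−d₂) − S·N(−d₁) = 28.643460 − 22.271946 = 6.371514 (the observed quote) — the price is monotone increasing in volatility, hence this σ is the only solution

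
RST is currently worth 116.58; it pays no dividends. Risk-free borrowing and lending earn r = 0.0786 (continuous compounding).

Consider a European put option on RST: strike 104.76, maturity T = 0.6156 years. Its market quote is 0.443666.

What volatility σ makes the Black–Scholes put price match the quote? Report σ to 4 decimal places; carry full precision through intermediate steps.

sigma = 0.1418

At σ = 0.1418 the Black–Scholes value reproduces the quote:
σ√T = 0.1418·√0.6156 = 0.111257
d₁ = (ln(S/K) + (r+σ²/2)T) / (σ√T) = (ln(116.58/104.76) + (0.0786+0.1418²/2)·0.6156) / 0.111257 = (0.106906 + 0.054575) / 0.111257 = 1.451428
d₂ = d₁ − σ√T = 1.451428 − 0.111257 = 1.340172
e^{−rT} = 0.952766
N(−d₁) = 0.073330,  N(−d₂) = 0.090095
V = K·e^{−rT}·N(−d₂) − S·N(−d₁) = 8.992515 − 8.548849 = 0.443666 (matching the quote); vega is positive throughout, so no other σ reproduces this price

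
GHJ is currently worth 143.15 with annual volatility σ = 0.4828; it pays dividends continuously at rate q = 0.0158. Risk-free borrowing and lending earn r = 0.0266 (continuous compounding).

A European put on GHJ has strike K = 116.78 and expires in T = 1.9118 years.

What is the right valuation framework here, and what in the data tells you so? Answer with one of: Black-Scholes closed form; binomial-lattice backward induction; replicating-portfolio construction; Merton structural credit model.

framework: Black-Scholes closed form

Key observation: the instrument is a plain European put (strike 116.78) on a lognormal asset; the exact continuous-time formula applies directly.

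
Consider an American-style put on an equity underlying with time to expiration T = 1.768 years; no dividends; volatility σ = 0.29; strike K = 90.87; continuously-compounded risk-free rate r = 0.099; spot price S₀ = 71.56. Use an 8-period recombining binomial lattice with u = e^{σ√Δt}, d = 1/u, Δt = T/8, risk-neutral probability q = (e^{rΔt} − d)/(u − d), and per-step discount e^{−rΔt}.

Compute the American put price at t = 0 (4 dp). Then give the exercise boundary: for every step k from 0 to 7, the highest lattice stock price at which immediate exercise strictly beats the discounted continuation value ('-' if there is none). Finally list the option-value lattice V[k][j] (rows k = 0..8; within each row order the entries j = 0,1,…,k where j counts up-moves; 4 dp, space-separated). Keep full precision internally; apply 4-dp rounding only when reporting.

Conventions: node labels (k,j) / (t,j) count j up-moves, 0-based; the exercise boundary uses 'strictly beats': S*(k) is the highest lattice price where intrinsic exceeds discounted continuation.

params: Δt=0.22100 u=1.14606 d=0.87255 q=0.54685 e^(-rΔt)=0.97836
t_8 payoffs: 66.8259 59.2891 49.3899 36.3878 19.3100 0.0000 0.0000 0.0000 0.0000
t_7: node(7,0) S=27.5560 payoff=63.3140 vs cont=61.3474 → 63.3140 [stop]  node(7,1) S=36.1936 payoff=54.6764 vs cont=52.7099 → 54.6764 [stop]  node(7,2) S=47.5387 payoff=43.3313 vs cont=41.3648 → 43.3313 [stop]  node(7,3) S=62.4400 payoff=28.4300 vs cont=26.4635 → 28.4300 [stop]  node(7,4) S=82.0121 payoff=8.8579 vs cont=8.5610 → 8.8579 [stop]  node(7,5) S=107.7193 payoff=0.0000 vs cont=0.0000 → 0.0000 [wait]  node(7,6) S=141.4845 payoff=0.0000 vs cont=0.0000 → 0.0000 [wait]  node(7,7) S=185.8337 payoff=0.0000 vs cont=0.0000 → 0.0000 [wait]  ⇒ S*(7)=82.0121
t_6: node(6,0) S=31.5809 payoff=59.2891 vs cont=57.3226 → 59.2891 [stop]  node(6,1) S=41.4801 payoff=49.3899 vs cont=47.4234 → 49.3899 [stop]  node(6,2) S=54.4822 payoff=36.3878 vs cont=34.4212 → 36.3878 [stop]  node(6,3) S=71.5600 payoff=19.3100 vs cont=17.3434 → 19.3100 [stop]  node(6,4) S=93.9909 payoff=0.0000 vs cont=3.9271 → 3.9271 [wait]  node(6,5) S=123.4529 payoff=0.0000 vs cont=0.0000 → 0.0000 [wait]  node(6,6) S=162.1499 payoff=0.0000 vs cont=0.0000 → 0.0000 [wait]  ⇒ S*(6)=71.5600
t_5: node(5,0) S=36.1936 payoff=54.6764 vs cont=52.7099 → 54.6764 [stop]  node(5,1) S=47.5387 payoff=43.3313 vs cont=41.3648 → 43.3313 [stop]  node(5,2) S=62.4400 payoff=28.4300 vs cont=26.4635 → 28.4300 [stop]  node(5,3) S=82.0121 payoff=8.8579 vs cont=10.6621 → 10.6621 [wait]  node(5,4) S=107.7193 payoff=0.0000 vs cont=1.7411 → 1.7411 [wait]  node(5,5) S=141.4845 payoff=0.0000 vs cont=0.0000 → 0.0000 [wait]  ⇒ S*(5)=62.4400
t_4: node(4,0) S=41.4801 payoff=49.3899 vs cont=47.4234 → 49.3899 [stop]  node(4,1) S=54.4822 payoff=36.3878 vs cont=34.4212 → 36.3878 [stop]  node(4,2) S=71.5600 payoff=19.3100 vs cont=18.3087 → 19.3100 [stop]  node(4,3) S=93.9909 payoff=0.0000 vs cont=5.6585 → 5.6585 [wait]  node(4,4) S=123.4529 payoff=0.0000 vs cont=0.7719 → 0.7719 [wait]  ⇒ S*(4)=71.5600
t_3: node(3,0) S=47.5387 payoff=43.3313 vs cont=41.3648 → 43.3313 [stop]  node(3,1) S=62.4400 payoff=28.4300 vs cont=26.4635 → 28.4300 [stop]  node(3,2) S=82.0121 payoff=8.8579 vs cont=11.5884 → 11.5884 [wait]  node(3,3) S=107.7193 payoff=0.0000 vs cont=2.9217 → 2.9217 [wait]  ⇒ S*(3)=62.4400
t_2: node(2,0) S=54.4822 payoff=36.3878 vs cont=34.4212 → 36.3878 [stop]  node(2,1) S=71.5600 payoff=19.3100 vs cont=18.8043 → 19.3100 [stop]  node(2,2) S=93.9909 payoff=0.0000 vs cont=6.7008 → 6.7008 [wait]  ⇒ S*(2)=71.5600
t_1: node(1,0) S=62.4400 payoff=28.4300 vs cont=26.4635 → 28.4300 [stop]  node(1,1) S=82.0121 payoff=8.8579 vs cont=12.1460 → 12.1460 [wait]  ⇒ S*(1)=62.4400
t_0: node(0,0) S=71.5600 payoff=19.3100 vs cont=19.1027 → 19.3100 [stop]  ⇒ S*(0)=71.5600

price = 19.3100
boundary = 71.5600 62.4400 71.5600 62.4400 71.5600 62.4400 71.5600 82.0121
tree:
19.3100
28.4300 12.1460
36.3878 19.3100 6.7008
43.3313 28.4300 11.5884 2.9217
49.3899 36.3878 19.3100 5.6585 0.7719
54.6764 43.3313 28.4300 10.6621 1.7411 0.0000
59.2891 49.3899 36.3878 19.3100 3.9271 0.0000 0.0000
63.3140 54.6764 43.3313 28.4300 8.8579 0.0000 0.0000 0.0000
66.8259 59.2891 49.3899 36.3878 19.3100 0.0000 0.0000 0.0000 0.0000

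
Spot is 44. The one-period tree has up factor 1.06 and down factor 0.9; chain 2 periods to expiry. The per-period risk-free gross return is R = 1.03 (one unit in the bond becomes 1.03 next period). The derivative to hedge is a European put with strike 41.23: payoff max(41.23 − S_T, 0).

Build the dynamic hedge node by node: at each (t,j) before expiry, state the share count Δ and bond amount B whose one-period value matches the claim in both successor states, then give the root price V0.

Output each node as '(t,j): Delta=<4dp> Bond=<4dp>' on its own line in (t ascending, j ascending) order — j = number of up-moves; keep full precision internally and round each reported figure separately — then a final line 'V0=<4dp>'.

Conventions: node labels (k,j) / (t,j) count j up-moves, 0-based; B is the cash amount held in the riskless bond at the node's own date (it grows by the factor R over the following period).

Since d<R<u, set p* = (R−d)/(u−d) = 0.8125; price each node as the discounted p*-expectation of its children.
Payoffs at expiry: V(2,0)=5.5900, V(2,1)=0.0000, V(2,2)=0.0000
  t=1,j=0: stock 39.6000 → up 41.9760 (V=0.0000), down 35.6400 (V=5.5900). Price 1.0176; hedge Δ=-0.8823, bond B=35.9551.
  t=1,j=1: stock 46.6400 → up 49.4384 (V=0.0000), down 41.9760 (V=0.0000). Price 0.0000; hedge Δ=0.0000, bond B=0.0000.
  t=0,j=0: stock 44.0000 → up 46.6400 (V=0.0000), down 39.6000 (V=1.0176). Price 0.1852; hedge Δ=-0.1445, bond B=6.5452.
Verification: the root portfolio costs Δ(0,0)·S0 + B(0,0) = 0.1852, matching V0.

(0,0): Delta=-0.1445 Bond=6.5452
(1,0): Delta=-0.8823 Bond=35.9551
(1,1): Delta=0.0000 Bond=0.0000
V0=0.1852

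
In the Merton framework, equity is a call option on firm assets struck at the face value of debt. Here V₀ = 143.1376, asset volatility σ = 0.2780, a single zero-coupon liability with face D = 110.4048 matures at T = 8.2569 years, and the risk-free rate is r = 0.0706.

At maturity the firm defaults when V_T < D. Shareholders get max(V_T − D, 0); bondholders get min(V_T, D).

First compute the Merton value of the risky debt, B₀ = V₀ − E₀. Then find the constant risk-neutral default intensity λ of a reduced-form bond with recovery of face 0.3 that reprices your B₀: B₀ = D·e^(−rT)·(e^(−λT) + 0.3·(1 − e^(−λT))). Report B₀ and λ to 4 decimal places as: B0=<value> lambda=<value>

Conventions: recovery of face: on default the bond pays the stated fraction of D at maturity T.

Apply the equity-as-call identities (strike 110.4048, horizon 8.2569 years):
d₁ = [ln(V₀/D) + (r + σ²/2)T] / (σ√T)
   = [ln(143.1376/110.4048) + (0.0706 + 0.5·0.2780²)·8.2569] / (0.2780·√8.2569)
   = [0.259653 + 0.902000] / 0.798828 = 1.454197
d₂ = d₁ − σ√T = 1.454197 − 0.798828 = 0.655369
N(d₁) = 0.927054,  N(d₂) = 0.743885,  e^(−rT) = 0.558256
E₀ = V₀·N(d₁) − D·e^(−rT)·N(d₂)
   = 143.1376·0.927054 − 110.4048·0.558256·0.743885 = 86.847577
B₀ = V₀ − E₀ = 143.1376 − 86.847577 = 56.290023
e^(−λT) = (B₀·e^(rT)/D − 0.3)/(1 − 0.3) = (56.2900·1.791292/110.4048 − 0.3)/0.7 = 0.87613150
λ = −ln(0.87613150)/8.2569 = 0.016016

B0=56.2900 lambda=0.0160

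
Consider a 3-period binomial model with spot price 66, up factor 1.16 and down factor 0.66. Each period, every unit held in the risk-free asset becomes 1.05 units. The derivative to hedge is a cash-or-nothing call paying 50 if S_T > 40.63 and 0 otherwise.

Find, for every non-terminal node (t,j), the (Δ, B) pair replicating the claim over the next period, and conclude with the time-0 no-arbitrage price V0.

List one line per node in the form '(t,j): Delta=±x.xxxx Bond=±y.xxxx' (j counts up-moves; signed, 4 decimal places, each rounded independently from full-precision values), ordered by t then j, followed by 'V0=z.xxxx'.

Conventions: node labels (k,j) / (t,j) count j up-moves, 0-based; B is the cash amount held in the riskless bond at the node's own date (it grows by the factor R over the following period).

(0,0): Delta=0.4717 Bond=6.7110
(1,0): Delta=1.7054 Bond=-46.6939
(1,1): Delta=0.2737 Bond=22.2041
(2,0): Delta=0.0000 Bond=0.0000
(2,1): Delta=1.9790 Bond=-62.8571
(2,2): Delta=0.0000 Bond=47.6190
V0=37.8402

Under the risk-neutral measure, an up-move has probability p* = (R−d)/(u−d) = 0.7800 and values discount at R = 1.05.
Expiry values: V(3,0)=0.0000, V(3,1)=0.0000, V(3,2)=50.0000, V(3,3)=50.0000
  t=2,j=0: stock 28.7496 → up 33.3495 (V=0.0000), down 18.9747 (V=0.0000). Price 0.0000; hedge Δ=0.0000, bond B=0.0000.
  t=2,j=1: stock 50.5296 → up 58.6143 (V=50.0000), down 33.3495 (V=0.0000). Price 37.1429; hedge Δ=1.9790, bond B=-62.8571.
  t=2,j=2: stock 88.8096 → up 103.0191 (V=50.0000), down 58.6143 (V=50.0000). Price 47.6190; hedge Δ=0.0000, bond B=47.6190.
  t=1,j=0: stock 43.5600 → up 50.5296 (V=37.1429), down 28.7496 (V=0.0000). Price 27.5918; hedge Δ=1.7054, bond B=-46.6939.
  t=1,j=1: stock 76.5600 → up 88.8096 (V=47.6190), down 50.5296 (V=37.1429). Price 43.1565; hedge Δ=0.2737, bond B=22.2041.
  t=0,j=0: stock 66.0000 → up 76.5600 (V=43.1565), down 43.5600 (V=27.5918). Price 37.8402; hedge Δ=0.4717, bond B=6.7110.
Sanity check at the root: Δ(0,0)·S0 + B(0,0) reproduces V0 = 37.8402.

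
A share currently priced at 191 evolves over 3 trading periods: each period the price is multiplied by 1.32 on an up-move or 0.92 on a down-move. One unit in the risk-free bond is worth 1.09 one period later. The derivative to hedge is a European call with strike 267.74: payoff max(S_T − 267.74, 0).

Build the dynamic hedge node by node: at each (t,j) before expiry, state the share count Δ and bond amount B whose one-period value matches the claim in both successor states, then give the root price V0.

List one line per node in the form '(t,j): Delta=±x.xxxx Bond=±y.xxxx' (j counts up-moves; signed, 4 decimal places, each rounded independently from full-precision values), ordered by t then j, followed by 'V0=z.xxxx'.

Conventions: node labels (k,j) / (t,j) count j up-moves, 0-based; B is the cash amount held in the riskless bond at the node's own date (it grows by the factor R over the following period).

Arbitrage-free pricing uses the up-move probability p* = (R−d)/(u−d) = 0.4250, discounting each step at R = 1.09.
At maturity the claim pays: V(3,0)=0.0000, V(3,1)=0.0000, V(3,2)=38.4345, V(3,3)=171.5539
  t=2,j=0: stock 161.6624 → up 213.3944 (V=0.0000), down 148.7294 (V=0.0000). Price 0.0000; hedge Δ=0.0000, bond B=0.0000.
  t=2,j=1: stock 231.9504 → up 306.1745 (V=38.4345), down 213.3944 (V=0.0000). Price 14.9859; hedge Δ=0.4143, bond B=-81.1004.
  t=2,j=2: stock 332.7984 → up 439.2939 (V=171.5539), down 306.1745 (V=38.4345). Price 87.1654; hedge Δ=1.0000, bond B=-245.6330.
  t=1,j=0: stock 175.7200 → up 231.9504 (V=14.9859), down 161.6624 (V=0.0000). Price 5.8431; hedge Δ=0.2132, bond B=-31.6217.
  t=1,j=1: stock 252.1200 → up 332.7984 (V=87.1654), down 231.9504 (V=14.9859). Price 41.8919; hedge Δ=0.7157, bond B=-138.5567.
  t=0,j=0: stock 191.0000 → up 252.1200 (V=41.8919), down 175.7200 (V=5.8431). Price 19.4164; hedge Δ=0.4718, bond B=-70.7056.
Sanity check at the root: Δ(0,0)·S0 + B(0,0) reproduces V0 = 19.4164.

(0,0): Delta=0.4718 Bond=-70.7056
(1,0): Delta=0.2132 Bond=-31.6217
(1,1): Delta=0.7157 Bond=-138.5567
(2,0): Delta=0.0000 Bond=0.0000
(2,1): Delta=0.4143 Bond=-81.1004
(2,2): Delta=1.0000 Bond=-245.6330
V0=19.4164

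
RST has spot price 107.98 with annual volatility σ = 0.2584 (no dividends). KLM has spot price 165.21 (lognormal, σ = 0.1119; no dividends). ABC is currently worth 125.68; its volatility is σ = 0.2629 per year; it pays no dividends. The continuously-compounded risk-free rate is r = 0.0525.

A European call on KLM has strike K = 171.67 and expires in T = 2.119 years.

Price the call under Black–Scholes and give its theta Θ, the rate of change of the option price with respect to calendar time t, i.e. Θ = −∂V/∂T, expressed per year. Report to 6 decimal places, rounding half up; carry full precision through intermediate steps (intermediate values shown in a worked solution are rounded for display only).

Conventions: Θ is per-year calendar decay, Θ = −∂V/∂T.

σ√T = 0.1119·√2.119 = 0.162890
d₁ = (ln(S/K) + (r+σ²/2)T) / (σ√T) = (ln(165.21/171.67) + (0.0525+0.1119²/2)·2.119) / 0.162890 = (-0.038357 + 0.124514) / 0.162890 = 0.528929
d₂ = d₁ − σ√T = 0.528929 − 0.162890 = 0.366039
e^{−rT} = 0.894717
N(d₁) = 0.701573,  N(d₂) = 0.642832
Call price V = S·N(d₁) − K·e^{−rT}·N(d₂) = 115.906830 − 98.736489 = 17.170342
φ(d₁) = (1/√(2π))·e^{−d₁²/2} = 0.346864
Θ = −S·φ(d₁)·σ/(2√T) − r·K·e^{−rT}·N(d₂) = −2.202574 − 5.183666 = -7.386240

price = 17.170342
Θ = -7.386240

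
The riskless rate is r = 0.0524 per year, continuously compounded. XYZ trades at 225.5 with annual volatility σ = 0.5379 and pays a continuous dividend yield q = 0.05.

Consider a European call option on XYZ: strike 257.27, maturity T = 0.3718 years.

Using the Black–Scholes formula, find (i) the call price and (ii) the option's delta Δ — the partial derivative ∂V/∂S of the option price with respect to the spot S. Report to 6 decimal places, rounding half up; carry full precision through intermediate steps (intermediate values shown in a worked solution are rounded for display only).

price = 17.769443
Δ = 0.399549

σ√T = 0.5379·√0.3718 = 0.327987
d₁ = (ln(S/K) + (r−q+σ²/2)T) / (σ√T) = (ln(225.5/257.27) + (0.0524−0.05+0.5379²/2)·0.3718) / 0.327987 = (-0.131806 + 0.054680) / 0.327987 = -0.235150
d₂ = d₁ − σ√T = -0.235150 − 0.327987 = -0.563136
e^{−rT} = 0.980706
e^{−qT} = 0.981582
N(d₁) = 0.407046,  N(d₂) = 0.286671
Call price V = S·e^{−qT}·N(d₁) − K·e^{−rT}·N(d₂) = 90.098334 − 72.328891 = 17.769443
Δ = e^{−qT}·N(d₁) = 0.399549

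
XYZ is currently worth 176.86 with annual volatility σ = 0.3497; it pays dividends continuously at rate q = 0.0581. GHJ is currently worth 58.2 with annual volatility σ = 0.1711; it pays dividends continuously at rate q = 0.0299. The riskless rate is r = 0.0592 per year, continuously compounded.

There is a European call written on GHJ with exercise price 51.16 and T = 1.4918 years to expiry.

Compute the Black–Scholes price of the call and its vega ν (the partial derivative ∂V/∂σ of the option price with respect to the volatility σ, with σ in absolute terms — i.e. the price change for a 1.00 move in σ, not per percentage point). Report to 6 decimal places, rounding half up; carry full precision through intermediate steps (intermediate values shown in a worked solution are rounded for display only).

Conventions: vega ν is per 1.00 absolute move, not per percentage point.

σ√T = 0.1711·√1.4918 = 0.208980
d₁ = (ln(S/K) + (r−q+σ²/2)T) / (σ√T) = (ln(58.2/51.16) + (0.0592−0.0299+0.1711²/2)·1.4918) / 0.208980 = (0.128927 + 0.065546) / 0.208980 = 0.930583
d₂ = d₁ − σ√T = 0.930583 − 0.208980 = 0.721603
e^{−rT} = 0.915473
e^{−qT} = 0.956375
N(d₁) = 0.823965,  N(d₂) = 0.764731
Call price V = S·e^{−qT}·N(d₁) − K·e^{−rT}·N(d₂) = 45.862772 − 35.816611 = 10.046162
φ(d₁) = (1/√(2π))·e^{−d₁²/2} = 0.258740
ν = S·e^{−qT}·φ(d₁)·√T = 17.590190

price = 10.046162
ν = 17.590190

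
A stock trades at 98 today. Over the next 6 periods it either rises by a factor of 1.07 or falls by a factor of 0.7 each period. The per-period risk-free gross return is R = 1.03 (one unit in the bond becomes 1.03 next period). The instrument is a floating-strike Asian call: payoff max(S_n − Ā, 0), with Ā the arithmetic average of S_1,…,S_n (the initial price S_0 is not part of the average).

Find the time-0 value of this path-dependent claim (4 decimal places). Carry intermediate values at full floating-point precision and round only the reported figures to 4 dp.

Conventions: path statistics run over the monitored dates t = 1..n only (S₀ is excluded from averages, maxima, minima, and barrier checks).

price = 10.6033

Set p* = 0.8919 (from d < R < u); the path-dependent value is the discounted p*-expectation over all price paths.
Enumerate all 2^6 = 64 price paths (U = up ×1.07, D = down ×0.7); each path with k up-moves has probability p*^k·(1−p*)^(6−k).
DDDDDD: Ā=33.6274, payoff=0.0000, prob=0.000002
UDDDDD: Ā=51.4018, payoff=0.0000, prob=0.000013
DUDDDD: Ā=45.3585, payoff=0.0000, prob=0.000013
UUDDDD: Ā=69.3337, payoff=0.0000, prob=0.000109
DDUDDD: Ā=41.1282, payoff=0.0000, prob=0.000013
UDUDDD: Ā=62.8674, payoff=0.0000, prob=0.000109
DUUDDD: Ā=56.8240, payoff=0.0000, prob=0.000109
UUUDDD: Ā=86.8596, payoff=0.0000, prob=0.000896
DDDUDD: Ā=38.1669, payoff=0.0000, prob=0.000013
UDDUDD: Ā=58.3409, payoff=0.0000, prob=0.000109
DUDUDD: Ā=52.2976, payoff=0.0000, prob=0.000109
UUDUDD: Ā=79.9406, payoff=0.0000, prob=0.000896
DDUUDD: Ā=48.0672, payoff=0.0000, prob=0.000109
UDUUDD: Ā=73.4742, payoff=0.0000, prob=0.000896
DUUUDD: Ā=67.4309, payoff=0.0000, prob=0.000896
UUUUDD: Ā=103.0729, payoff=0.0000, prob=0.007395
DDDDUD: Ā=36.0941, payoff=0.0000, prob=0.000013
UDDDUD: Ā=55.1724, payoff=0.0000, prob=0.000109
DUDDUD: Ā=49.1291, payoff=0.0000, prob=0.000109
UUDDUD: Ā=75.0973, payoff=0.0000, prob=0.000896
DDUDUD: Ā=44.8987, payoff=0.0000, prob=0.000109
UDUDUD: Ā=68.6309, payoff=0.0000, prob=0.000896
DUUDUD: Ā=62.5876, payoff=0.0000, prob=0.000896
UUUDUD: Ā=95.6696, payoff=0.0000, prob=0.007395
DDDUUD: Ā=41.9375, payoff=0.0000, prob=0.000109
UDDUUD: Ā=64.1044, payoff=0.0000, prob=0.000896
DUDUUD: Ā=58.0611, payoff=0.0000, prob=0.000896
UUDUUD: Ā=88.7506, payoff=0.0000, prob=0.007395
DDUUUD: Ā=53.8308, payoff=0.0000, prob=0.000896
UDUUUD: Ā=82.2842, payoff=0.0000, prob=0.007395
DUUUUD: Ā=76.2409, payoff=0.0000, prob=0.007395
UUUUUD: Ā=116.5396, payoff=0.0000, prob=0.061013
DDDDDU: Ā=34.6431, payoff=0.0000, prob=0.000013
UDDDDU: Ā=52.9544, payoff=0.0000, prob=0.000109
DUDDDU: Ā=46.9111, payoff=0.0000, prob=0.000109
UUDDDU: Ā=71.7070, payoff=0.0000, prob=0.000896
DDUDDU: Ā=42.6808, payoff=0.0000, prob=0.000109
UDUDDU: Ā=65.2406, payoff=0.0000, prob=0.000896
DUUDDU: Ā=59.1973, payoff=0.0000, prob=0.000896
UUUDDU: Ā=90.4872, payoff=0.0000, prob=0.007395
DDDUDU: Ā=39.7195, payoff=0.0000, prob=0.000109
UDDUDU: Ā=60.7141, payoff=0.0000, prob=0.000896
DUDUDU: Ā=54.6708, payoff=0.0000, prob=0.000896
UUDUDU: Ā=83.5682, payoff=0.0000, prob=0.007395
DDUUDU: Ā=50.4405, payoff=0.0000, prob=0.000896
UDUUDU: Ā=77.1018, payoff=0.0000, prob=0.007395
DUUUDU: Ā=71.0585, payoff=0.0000, prob=0.007395
UUUUDU: Ā=108.6180, payoff=0.0000, prob=0.061013
DDDDUU: Ā=37.6467, payoff=0.0000, prob=0.000109
UDDDUU: Ā=57.5456, payoff=0.0000, prob=0.000896
DUDDUU: Ā=51.5023, payoff=0.0000, prob=0.000896
UUDDUU: Ā=78.7249, payoff=0.0000, prob=0.007395
DDUDUU: Ā=47.2719, payoff=0.0000, prob=0.000896
UDUDUU: Ā=72.2585, payoff=0.0000, prob=0.007395
DUUDUU: Ā=66.2152, payoff=0.0000, prob=0.007395
UUUDUU: Ā=101.2147, payoff=0.0000, prob=0.061013
DDDUUU: Ā=44.3107, payoff=0.0000, prob=0.000896
UDDUUU: Ā=67.7321, payoff=0.0000, prob=0.007395
DUDUUU: Ā=61.6887, payoff=1.2557, prob=0.007395
UUDUUU: Ā=94.2957, payoff=1.9194, prob=0.061013
DDUUUU: Ā=57.4584, payoff=5.4860, prob=0.007395
UDUUUU: Ā=87.8293, payoff=8.3858, prob=0.061013
DUUUUU: Ā=81.7860, payoff=14.4291, prob=0.061013
UUUUUU: Ā=125.0157, payoff=22.0559, prob=0.503354
Price = Σ prob·payoff / R^6 = 12.660876 / 1.194052 = 10.6033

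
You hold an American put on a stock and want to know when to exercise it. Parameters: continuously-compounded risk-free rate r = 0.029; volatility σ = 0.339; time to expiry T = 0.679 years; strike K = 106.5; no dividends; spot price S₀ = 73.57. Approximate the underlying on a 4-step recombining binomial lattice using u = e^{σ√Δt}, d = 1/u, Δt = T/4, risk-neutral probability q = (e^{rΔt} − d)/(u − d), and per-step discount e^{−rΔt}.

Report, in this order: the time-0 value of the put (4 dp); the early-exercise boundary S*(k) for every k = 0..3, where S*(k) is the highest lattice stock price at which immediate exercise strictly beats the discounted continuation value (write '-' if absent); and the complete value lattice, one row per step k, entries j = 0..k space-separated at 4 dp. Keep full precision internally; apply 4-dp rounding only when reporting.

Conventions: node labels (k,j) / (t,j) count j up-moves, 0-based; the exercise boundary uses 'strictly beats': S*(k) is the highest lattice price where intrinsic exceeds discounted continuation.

Δt=0.16975, u=1.14989, d=0.86964, q=0.48275, disc=e^(-rΔt)=0.99509
k=4 terminal: V=max(K-S,0) → 64.4207 50.8603 32.9300 9.2215 0.0000
k=3: j=0 S=48.3867 intr=58.1133 cont=57.5903 V=58.1133[EX]; j=1 S=63.9798 intr=42.5202 cont=41.9973 V=42.5202[EX]; j=2 S=84.5978 intr=21.9022 cont=21.3793 V=21.9022[EX]; j=3 S=111.8601 intr=0.0000 cont=4.7464 V=4.7464[hold]  S*(3)=84.5978
k=2: j=0 S=55.6397 intr=50.8603 cont=50.3373 V=50.8603[EX]; j=1 S=73.5700 intr=32.9300 cont=32.4070 V=32.9300[EX]; j=2 S=97.2785 intr=9.2215 cont=13.5534 V=13.5534[hold]  S*(2)=73.5700
k=1: j=0 S=63.9798 intr=42.5202 cont=41.9973 V=42.5202[EX]; j=1 S=84.5978 intr=21.9022 cont=23.4602 V=23.4602[hold]  S*(1)=63.9798
k=0: j=0 S=73.5700 intr=32.9300 cont=33.1554 V=33.1554[hold]  S*(0)=-

price = 33.1554
boundary = - 63.9798 73.5700 84.5978
tree:
33.1554
42.5202 23.4602
50.8603 32.9300 13.5534
58.1133 42.5202 21.9022 4.7464
64.4207 50.8603 32.9300 9.2215 0.0000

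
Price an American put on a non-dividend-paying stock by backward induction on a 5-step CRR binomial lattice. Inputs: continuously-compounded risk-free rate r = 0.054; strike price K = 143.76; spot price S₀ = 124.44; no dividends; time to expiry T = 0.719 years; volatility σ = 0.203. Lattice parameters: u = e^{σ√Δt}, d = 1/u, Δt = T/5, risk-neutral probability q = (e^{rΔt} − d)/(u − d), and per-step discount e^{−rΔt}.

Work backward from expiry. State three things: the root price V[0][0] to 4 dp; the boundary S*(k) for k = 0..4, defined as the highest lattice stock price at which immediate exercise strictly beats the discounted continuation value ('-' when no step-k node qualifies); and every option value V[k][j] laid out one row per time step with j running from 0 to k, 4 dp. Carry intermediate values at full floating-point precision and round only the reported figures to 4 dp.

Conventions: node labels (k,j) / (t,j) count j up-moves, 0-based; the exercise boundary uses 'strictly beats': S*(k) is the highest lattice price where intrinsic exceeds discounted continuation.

price = 19.7636
boundary = - 115.2201 124.4400 115.2201 124.4400
tree:
19.7636
28.5399 12.3127
37.0767 19.3200 6.3128
44.9810 28.5399 11.2798 2.0246
52.2997 37.0767 19.3200 4.3537 0.0000
59.0761 44.9810 28.5399 9.3623 0.0000 0.0000

params: Δt=0.14380 u=1.08002 d=0.92591 q=0.53135 e^(-rΔt)=0.99226
t_5 payoffs: 59.0761 44.9810 28.5399 9.3623 0.0000 0.0000
t_4: node(4,0) S=91.4603 payoff=52.2997 vs cont=51.1877 → 52.2997 [stop]  node(4,1) S=106.6833 payoff=37.0767 vs cont=35.9647 → 37.0767 [stop]  node(4,2) S=124.4400 payoff=19.3200 vs cont=18.2080 → 19.3200 [stop]  node(4,3) S=145.1522 payoff=0.0000 vs cont=4.3537 → 4.3537 [wait]  node(4,4) S=169.3118 payoff=0.0000 vs cont=0.0000 → 0.0000 [wait]  ⇒ S*(4)=124.4400
t_3: node(3,0) S=98.7790 payoff=44.9810 vs cont=43.8690 → 44.9810 [stop]  node(3,1) S=115.2201 payoff=28.5399 vs cont=27.4279 → 28.5399 [stop]  node(3,2) S=134.3977 payoff=9.3623 vs cont=11.2798 → 11.2798 [wait]  node(3,3) S=156.7673 payoff=0.0000 vs cont=2.0246 → 2.0246 [wait]  ⇒ S*(3)=115.2201
t_2: node(2,0) S=106.6833 payoff=37.0767 vs cont=35.9647 → 37.0767 [stop]  node(2,1) S=124.4400 payoff=19.3200 vs cont=19.2190 → 19.3200 [stop]  node(2,2) S=145.1522 payoff=0.0000 vs cont=6.3128 → 6.3128 [wait]  ⇒ S*(2)=124.4400
t_1: node(1,0) S=115.2201 payoff=28.5399 vs cont=27.4279 → 28.5399 [stop]  node(1,1) S=134.3977 payoff=9.3623 vs cont=12.3127 → 12.3127 [wait]  ⇒ S*(1)=115.2201
t_0: node(0,0) S=124.4400 payoff=19.3200 vs cont=19.7636 → 19.7636 [wait]  ⇒ S*(0)=-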